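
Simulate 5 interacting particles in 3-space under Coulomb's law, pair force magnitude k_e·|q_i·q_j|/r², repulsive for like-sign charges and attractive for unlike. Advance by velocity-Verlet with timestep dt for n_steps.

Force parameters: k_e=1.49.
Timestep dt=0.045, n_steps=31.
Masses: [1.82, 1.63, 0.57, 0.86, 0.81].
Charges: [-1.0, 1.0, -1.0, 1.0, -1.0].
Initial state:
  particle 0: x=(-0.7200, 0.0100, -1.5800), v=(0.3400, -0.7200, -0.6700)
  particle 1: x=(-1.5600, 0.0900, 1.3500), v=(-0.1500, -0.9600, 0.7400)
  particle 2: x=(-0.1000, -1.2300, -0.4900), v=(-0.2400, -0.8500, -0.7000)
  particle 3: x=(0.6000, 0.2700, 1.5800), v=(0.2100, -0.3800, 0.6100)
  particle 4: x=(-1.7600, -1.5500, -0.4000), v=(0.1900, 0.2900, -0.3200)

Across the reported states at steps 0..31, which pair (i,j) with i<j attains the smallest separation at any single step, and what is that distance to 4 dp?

step 0: x0=(-0.7200, 0.0100, -1.5800) x1=(-1.5600, 0.0900, 1.3500) x2=(-0.1000, -1.2300, -0.4900) x3=(0.6000, 0.2700, 1.5800) x4=(-1.7600, -1.5500, -0.4000)
step 1: x0=(-0.7047, -0.0221, -1.6103) x1=(-1.5669, 0.0466, 1.3830) x2=(-0.1097, -1.2683, -0.5205) x3=(0.6096, 0.2527, 1.6071) x4=(-1.7521, -1.5370, -0.4138)
step 2: x0=(-0.6894, -0.0535, -1.6407) x1=(-1.5739, 0.0028, 1.4153) x2=(-0.1171, -1.3067, -0.5490) x3=(0.6195, 0.2351, 1.6334) x4=(-1.7457, -1.5243, -0.4265)
step 3: x0=(-0.6742, -0.0844, -1.6715) x1=(-1.5812, -0.0413, 1.4470) x2=(-0.1222, -1.3454, -0.5755) x3=(0.6297, 0.2171, 1.6591) x4=(-1.7408, -1.5117, -0.4380)
step 4: x0=(-0.6589, -0.1146, -1.7025) x1=(-1.5888, -0.0857, 1.4781) x2=(-0.1250, -1.3845, -0.6001) x3=(0.6402, 0.1988, 1.6841) x4=(-1.7375, -1.4992, -0.4483)
step 5: x0=(-0.6436, -0.1441, -1.7337) x1=(-1.5965, -0.1306, 1.5086) x2=(-0.1255, -1.4240, -0.6229) x3=(0.6510, 0.1802, 1.7084) x4=(-1.7357, -1.4868, -0.4573)
step 6: x0=(-0.6283, -0.1731, -1.7653) x1=(-1.6044, -0.1757, 1.5385) x2=(-0.1236, -1.4640, -0.6439) x3=(0.6621, 0.1613, 1.7320) x4=(-1.7355, -1.4744, -0.4649)
step 7: x0=(-0.6129, -0.2014, -1.7972) x1=(-1.6126, -0.2212, 1.5677) x2=(-0.1194, -1.5046, -0.6631) x3=(0.6735, 0.1422, 1.7550) x4=(-1.7369, -1.4621, -0.4712)
step 8: x0=(-0.5975, -0.2292, -1.8293) x1=(-1.6209, -0.2670, 1.5963) x2=(-0.1129, -1.5458, -0.6806) x3=(0.6852, 0.1228, 1.7773) x4=(-1.7399, -1.4498, -0.4760)
step 9: x0=(-0.5820, -0.2564, -1.8618) x1=(-1.6295, -0.3130, 1.6244) x2=(-0.1041, -1.5878, -0.6965) x3=(0.6972, 0.1032, 1.7990) x4=(-1.7445, -1.4374, -0.4795)
step 10: x0=(-0.5665, -0.2830, -1.8946) x1=(-1.6383, -0.3594, 1.6518) x2=(-0.0932, -1.6306, -0.7107) x3=(0.7094, 0.0834, 1.8201) x4=(-1.7506, -1.4249, -0.4815)
step 11: x0=(-0.5509, -0.3090, -1.9278) x1=(-1.6472, -0.4061, 1.6787) x2=(-0.0803, -1.6743, -0.7234) x3=(0.7219, 0.0634, 1.8406) x4=(-1.7582, -1.4122, -0.4821)
step 12: x0=(-0.5352, -0.3346, -1.9612) x1=(-1.6564, -0.4530, 1.7050) x2=(-0.0653, -1.7188, -0.7345) x3=(0.7346, 0.0432, 1.8604) x4=(-1.7673, -1.3994, -0.4813)
step 13: x0=(-0.5194, -0.3596, -1.9950) x1=(-1.6657, -0.5002, 1.7307) x2=(-0.0485, -1.7641, -0.7442) x3=(0.7476, 0.0228, 1.8797) x4=(-1.7779, -1.3863, -0.4789)
step 14: x0=(-0.5036, -0.3842, -2.0291) x1=(-1.6753, -0.5476, 1.7558) x2=(-0.0298, -1.8104, -0.7523) x3=(0.7609, 0.0022, 1.8984) x4=(-1.7897, -1.3730, -0.4751)
step 15: x0=(-0.4877, -0.4083, -2.0635) x1=(-1.6850, -0.5953, 1.7803) x2=(-0.0094, -1.8576, -0.7591) x3=(0.7744, -0.0185, 1.9165) x4=(-1.8028, -1.3595, -0.4699)
step 16: x0=(-0.4716, -0.4320, -2.0982) x1=(-1.6948, -0.6432, 1.8043) x2=(0.0125, -1.9056, -0.7645) x3=(0.7881, -0.0394, 1.9341) x4=(-1.8171, -1.3456, -0.4631)
step 17: x0=(-0.4555, -0.4553, -2.1332) x1=(-1.7049, -0.6913, 1.8277) x2=(0.0360, -1.9546, -0.7685) x3=(0.8020, -0.0604, 1.9510) x4=(-1.8326, -1.3315, -0.4550)
step 18: x0=(-0.4394, -0.4781, -2.1685) x1=(-1.7151, -0.7396, 1.8506) x2=(0.0608, -2.0044, -0.7713) x3=(0.8162, -0.0816, 1.9675) x4=(-1.8491, -1.3170, -0.4454)
step 19: x0=(-0.4231, -0.5006, -2.2041) x1=(-1.7255, -0.7882, 1.8729) x2=(0.0870, -2.0550, -0.7727) x3=(0.8305, -0.1029, 1.9834) x4=(-1.8666, -1.3023, -0.4344)
step 20: x0=(-0.4068, -0.5228, -2.2399) x1=(-1.7361, -0.8369, 1.8947) x2=(0.1143, -2.1065, -0.7729) x3=(0.8451, -0.1243, 1.9987) x4=(-1.8850, -1.2872, -0.4219)
step 21: x0=(-0.3903, -0.5446, -2.2760) x1=(-1.7468, -0.8858, 1.9159) x2=(0.1428, -2.1587, -0.7719) x3=(0.8598, -0.1459, 2.0135) x4=(-1.9043, -1.2719, -0.4081)
step 22: x0=(-0.3738, -0.5661, -2.3124) x1=(-1.7577, -0.9349, 1.9366) x2=(0.1723, -2.2117, -0.7697) x3=(0.8747, -0.1676, 2.0278) x4=(-1.9243, -1.2562, -0.3929)
step 23: x0=(-0.3572, -0.5874, -2.3489) x1=(-1.7687, -0.9841, 1.9567) x2=(0.2028, -2.2653, -0.7664) x3=(0.8898, -0.1893, 2.0416) x4=(-1.9451, -1.2403, -0.3764)
step 24: x0=(-0.3406, -0.6084, -2.3858) x1=(-1.7798, -1.0335, 1.9764) x2=(0.2342, -2.3196, -0.7619) x3=(0.9051, -0.2112, 2.0548) x4=(-1.9666, -1.2241, -0.3585)
step 25: x0=(-0.3238, -0.6291, -2.4228) x1=(-1.7912, -1.0831, 1.9955) x2=(0.2664, -2.3746, -0.7564) x3=(0.9205, -0.2333, 2.0676) x4=(-1.9887, -1.2076, -0.3393)
step 26: x0=(-0.3070, -0.6496, -2.4600) x1=(-1.8026, -1.1327, 2.0140) x2=(0.2993, -2.4301, -0.7498) x3=(0.9361, -0.2554, 2.0798) x4=(-2.0113, -1.1908, -0.3188)
step 27: x0=(-0.2902, -0.6698, -2.4975) x1=(-1.8142, -1.1825, 2.0321) x2=(0.3330, -2.4862, -0.7422) x3=(0.9518, -0.2776, 2.0916) x4=(-2.0345, -1.1739, -0.2970)
step 28: x0=(-0.2732, -0.6899, -2.5351) x1=(-1.8259, -1.2323, 2.0496) x2=(0.3673, -2.5428, -0.7335) x3=(0.9676, -0.2999, 2.1029) x4=(-2.0581, -1.1567, -0.2740)
step 29: x0=(-0.2562, -0.7098, -2.5729) x1=(-1.8378, -1.2823, 2.0666) x2=(0.4022, -2.5998, -0.7239) x3=(0.9836, -0.3223, 2.1137) x4=(-2.0821, -1.1393, -0.2497)
step 30: x0=(-0.2392, -0.7295, -2.6108) x1=(-1.8498, -1.3324, 2.0831) x2=(0.4376, -2.6573, -0.7134) x3=(0.9997, -0.3447, 2.1240) x4=(-2.1065, -1.1218, -0.2242)
step 31: x0=(-0.2221, -0.7490, -2.6489) x1=(-1.8620, -1.3825, 2.0992) x2=(0.4735, -2.7152, -0.7019) x3=(1.0159, -0.3673, 2.1339) x4=(-2.1312, -1.1042, -0.1976)

pair (2,4), distance 1.6199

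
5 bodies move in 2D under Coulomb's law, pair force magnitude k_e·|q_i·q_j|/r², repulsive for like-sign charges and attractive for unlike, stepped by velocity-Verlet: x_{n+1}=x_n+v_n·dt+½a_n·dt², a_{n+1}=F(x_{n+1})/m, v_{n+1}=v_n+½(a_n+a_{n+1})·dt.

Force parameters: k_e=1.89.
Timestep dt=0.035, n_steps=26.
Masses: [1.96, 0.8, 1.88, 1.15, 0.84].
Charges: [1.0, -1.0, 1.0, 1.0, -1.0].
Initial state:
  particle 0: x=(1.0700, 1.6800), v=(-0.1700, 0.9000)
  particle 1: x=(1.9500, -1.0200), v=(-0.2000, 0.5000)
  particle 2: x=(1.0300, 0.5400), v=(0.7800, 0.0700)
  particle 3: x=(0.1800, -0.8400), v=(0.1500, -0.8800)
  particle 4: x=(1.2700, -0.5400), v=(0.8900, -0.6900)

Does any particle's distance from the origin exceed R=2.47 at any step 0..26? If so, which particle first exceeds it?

yes, particle 0

step 0: x0=(1.0700, 1.6800) x1=(1.9500, -1.0200) x2=(1.0300, 0.5400) x3=(0.1800, -0.8400) x4=(1.2700, -0.5400)
step 1: x0=(1.0641, 1.7118) x1=(1.9440, -1.0031) x2=(1.0576, 0.5415) x3=(0.1861, -0.8711) x4=(1.2982, -0.5619)
step 2: x0=(1.0584, 1.7443) x1=(1.9404, -0.9877) x2=(1.0859, 0.5412) x3=(0.1938, -0.9027) x4=(1.3202, -0.5792)
step 3: x0=(1.0527, 1.7774) x1=(1.9396, -0.9739) x2=(1.1147, 0.5392) x3=(0.2031, -0.9348) x4=(1.3356, -0.5917)
step 4: x0=(1.0471, 1.8111) x1=(1.9421, -0.9620) x2=(1.1442, 0.5355) x3=(0.2141, -0.9672) x4=(1.3441, -0.5994)
step 5: x0=(1.0416, 1.8453) x1=(1.9481, -0.9520) x2=(1.1744, 0.5300) x3=(0.2266, -1.0001) x4=(1.3455, -0.6023)
step 6: x0=(1.0361, 1.8800) x1=(1.9578, -0.9437) x2=(1.2051, 0.5228) x3=(0.2408, -1.0331) x4=(1.3398, -0.6005)
step 7: x0=(1.0307, 1.9151) x1=(1.9709, -0.9370) x2=(1.2364, 0.5140) x3=(0.2567, -1.0663) x4=(1.3271, -0.5941)
step 8: x0=(1.0252, 1.9506) x1=(1.9872, -0.9317) x2=(1.2684, 0.5034) x3=(0.2742, -1.0996) x4=(1.3078, -0.5834)
step 9: x0=(1.0197, 1.9864) x1=(2.0064, -0.9274) x2=(1.3008, 0.4911) x3=(0.2934, -1.1328) x4=(1.2823, -0.5688)
step 10: x0=(1.0143, 2.0226) x1=(2.0280, -0.9239) x2=(1.3337, 0.4770) x3=(0.3142, -1.1659) x4=(1.2511, -0.5505)
step 11: x0=(1.0088, 2.0591) x1=(2.0515, -0.9209) x2=(1.3670, 0.4611) x3=(0.3368, -1.1986) x4=(1.2150, -0.5288)
step 12: x0=(1.0033, 2.0958) x1=(2.0765, -0.9181) x2=(1.4007, 0.4434) x3=(0.3610, -1.2308) x4=(1.1745, -0.5039)
step 13: x0=(0.9977, 2.1327) x1=(2.1026, -0.9153) x2=(1.4345, 0.4237) x3=(0.3868, -1.2624) x4=(1.1304, -0.4762)
step 14: x0=(0.9922, 2.1698) x1=(2.1294, -0.9124) x2=(1.4684, 0.4022) x3=(0.4142, -1.2932) x4=(1.0834, -0.4459)
step 15: x0=(0.9866, 2.2071) x1=(2.1567, -0.9091) x2=(1.5022, 0.3788) x3=(0.4429, -1.3231) x4=(1.0343, -0.4134)
step 16: x0=(0.9809, 2.2445) x1=(2.1840, -0.9053) x2=(1.5359, 0.3535) x3=(0.4730, -1.3520) x4=(0.9839, -0.3788)
step 17: x0=(0.9752, 2.2820) x1=(2.2112, -0.9008) x2=(1.5691, 0.3265) x3=(0.5041, -1.3798) x4=(0.9330, -0.3426)
step 18: x0=(0.9695, 2.3196) x1=(2.2382, -0.8957) x2=(1.6019, 0.2978) x3=(0.5362, -1.4065) x4=(0.8822, -0.3051)
step 19: x0=(0.9638, 2.3573) x1=(2.2646, -0.8898) x2=(1.6342, 0.2676) x3=(0.5691, -1.4322) x4=(0.8320, -0.2667)
step 20: x0=(0.9580, 2.3950) x1=(2.2904, -0.8829) x2=(1.6660, 0.2361) x3=(0.6026, -1.4569) x4=(0.7829, -0.2276)
step 21: x0=(0.9522, 2.4328) x1=(2.3153, -0.8749) x2=(1.6973, 0.2034) x3=(0.6366, -1.4806) x4=(0.7350, -0.1883)
step 22: x0=(0.9463, 2.4706) x1=(2.3393, -0.8659) x2=(1.7282, 0.1696) x3=(0.6710, -1.5035) x4=(0.6885, -0.1488)
step 23: x0=(0.9404, 2.5084) x1=(2.3621, -0.8556) x2=(1.7587, 0.1349) x3=(0.7058, -1.5257) x4=(0.6435, -0.1094)
step 24: x0=(0.9345, 2.5462) x1=(2.3837, -0.8439) x2=(1.7890, 0.0992) x3=(0.7407, -1.5471) x4=(0.6000, -0.0703)
step 25: x0=(0.9285, 2.5840) x1=(2.4037, -0.8307) x2=(1.8193, 0.0627) x3=(0.7759, -1.5680) x4=(0.5579, -0.0314)
step 26: x0=(0.9225, 2.6217) x1=(2.4222, -0.8158) x2=(1.8496, 0.0254) x3=(0.8113, -1.5884) x4=(0.5170, 0.0071)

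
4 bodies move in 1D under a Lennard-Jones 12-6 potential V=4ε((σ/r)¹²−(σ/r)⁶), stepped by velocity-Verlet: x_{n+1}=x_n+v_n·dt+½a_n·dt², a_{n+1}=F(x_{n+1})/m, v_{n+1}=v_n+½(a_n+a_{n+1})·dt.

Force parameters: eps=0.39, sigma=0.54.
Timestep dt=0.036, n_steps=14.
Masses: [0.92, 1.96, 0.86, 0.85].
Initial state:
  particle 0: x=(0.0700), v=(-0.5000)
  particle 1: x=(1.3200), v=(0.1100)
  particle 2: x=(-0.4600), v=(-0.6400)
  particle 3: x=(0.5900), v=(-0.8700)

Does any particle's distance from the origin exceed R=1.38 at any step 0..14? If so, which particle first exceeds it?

yes, particle 1

step 0: x0=(0.0700) x1=(1.3200) x2=(-0.4600) x3=(0.5900)
step 1: x0=(0.0453) x1=(1.3235) x2=(-0.5013) x3=(0.5856)
step 2: x0=(0.0157) x1=(1.3260) x2=(-0.5631) x3=(0.6092)
step 3: x0=(-0.0107) x1=(1.3276) x2=(-0.6299) x3=(0.6368)
step 4: x0=(-0.0359) x1=(1.3280) x2=(-0.6953) x3=(0.6645)
step 5: x0=(-0.0613) x1=(1.3272) x2=(-0.7582) x3=(0.6923)
step 6: x0=(-0.0871) x1=(1.3255) x2=(-0.8186) x3=(0.7203)
step 7: x0=(-0.1138) x1=(1.3239) x2=(-0.8768) x3=(0.7468)
step 8: x0=(-0.1412) x1=(1.3247) x2=(-0.9333) x3=(0.7668)
step 9: x0=(-0.1693) x1=(1.3314) x2=(-0.9884) x3=(0.7725)
step 10: x0=(-0.1980) x1=(1.3437) x2=(-1.0423) x3=(0.7647)
step 11: x0=(-0.2273) x1=(1.3583) x2=(-1.0951) x3=(0.7514)
step 12: x0=(-0.2570) x1=(1.3728) x2=(-1.1472) x3=(0.7377)
step 13: x0=(-0.2870) x1=(1.3864) x2=(-1.1985) x3=(0.7257)
step 14: x0=(-0.3173) x1=(1.3988) x2=(-1.2492) x3=(0.7161)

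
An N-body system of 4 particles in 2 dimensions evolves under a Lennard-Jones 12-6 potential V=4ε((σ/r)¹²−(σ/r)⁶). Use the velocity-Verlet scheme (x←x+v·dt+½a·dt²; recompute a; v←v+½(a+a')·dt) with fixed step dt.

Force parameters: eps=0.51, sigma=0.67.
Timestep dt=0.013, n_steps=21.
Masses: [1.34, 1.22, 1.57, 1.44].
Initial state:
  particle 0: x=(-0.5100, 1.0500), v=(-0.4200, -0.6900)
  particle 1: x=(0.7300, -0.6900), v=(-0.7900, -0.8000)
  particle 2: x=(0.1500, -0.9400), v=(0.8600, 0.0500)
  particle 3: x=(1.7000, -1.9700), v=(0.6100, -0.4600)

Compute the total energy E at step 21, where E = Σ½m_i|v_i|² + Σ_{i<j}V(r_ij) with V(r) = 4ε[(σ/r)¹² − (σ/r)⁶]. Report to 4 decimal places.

3.4699

step 0: x0=(-0.5100, 1.0500) x1=(0.7300, -0.6900) x2=(0.1500, -0.9400) x3=(1.7000, -1.9700)
step 1: x0=(-0.5155, 1.0410) x1=(0.7230, -0.6990) x2=(0.1587, -0.9404) x3=(1.7079, -1.9760)
step 2: x0=(-0.5209, 1.0321) x1=(0.7262, -0.7036) x2=(0.1594, -0.9443) x3=(1.7159, -1.9820)
step 3: x0=(-0.5264, 1.0231) x1=(0.7392, -0.7041) x2=(0.1525, -0.9513) x3=(1.7238, -1.9879)
step 4: x0=(-0.5318, 1.0141) x1=(0.7579, -0.7022) x2=(0.1412, -0.9603) x3=(1.7317, -1.9939)
step 5: x0=(-0.5373, 1.0051) x1=(0.7790, -0.6993) x2=(0.1280, -0.9700) x3=(1.7396, -1.9998)
step 6: x0=(-0.5427, 0.9962) x1=(0.8009, -0.6960) x2=(0.1142, -0.9800) x3=(1.7475, -2.0058)
step 7: x0=(-0.5482, 0.9872) x1=(0.8229, -0.6927) x2=(0.1003, -0.9900) x3=(1.7554, -2.0118)
step 8: x0=(-0.5537, 0.9782) x1=(0.8447, -0.6895) x2=(0.0865, -0.9999) x3=(1.7633, -2.0177)
step 9: x0=(-0.5591, 0.9692) x1=(0.8663, -0.6864) x2=(0.0730, -1.0098) x3=(1.7712, -2.0236)
step 10: x0=(-0.5646, 0.9602) x1=(0.8877, -0.6834) x2=(0.0596, -1.0196) x3=(1.7791, -2.0296)
step 11: x0=(-0.5700, 0.9513) x1=(0.9089, -0.6805) x2=(0.0464, -1.0293) x3=(1.7870, -2.0355)
step 12: x0=(-0.5755, 0.9423) x1=(0.9299, -0.6776) x2=(0.0333, -1.0390) x3=(1.7949, -2.0414)
step 13: x0=(-0.5809, 0.9333) x1=(0.9508, -0.6748) x2=(0.0203, -1.0486) x3=(1.8028, -2.0474)
step 14: x0=(-0.5864, 0.9243) x1=(0.9715, -0.6721) x2=(0.0074, -1.0583) x3=(1.8106, -2.0533)
step 15: x0=(-0.5918, 0.9153) x1=(0.9922, -0.6694) x2=(-0.0054, -1.0678) x3=(1.8185, -2.0592)
step 16: x0=(-0.5973, 0.9063) x1=(1.0128, -0.6667) x2=(-0.0182, -1.0774) x3=(1.8264, -2.0651)
step 17: x0=(-0.6027, 0.8973) x1=(1.0334, -0.6641) x2=(-0.0309, -1.0869) x3=(1.8343, -2.0710)
step 18: x0=(-0.6082, 0.8883) x1=(1.0538, -0.6615) x2=(-0.0436, -1.0964) x3=(1.8421, -2.0769)
step 19: x0=(-0.6136, 0.8793) x1=(1.0743, -0.6589) x2=(-0.0562, -1.1059) x3=(1.8500, -2.0828)
step 20: x0=(-0.6191, 0.8703) x1=(1.0947, -0.6563) x2=(-0.0689, -1.1154) x3=(1.8579, -2.0887)
step 21: x0=(-0.6245, 0.8614) x1=(1.1151, -0.6537) x2=(-0.0814, -1.1249) x3=(1.8657, -2.0946)
step 0 velocities: v0=(-0.4200, -0.6900) v1=(-0.7900, -0.8000) v2=(0.8600, 0.0500) v3=(0.6100, -0.4600)
step 0: KE=2.2111, PE=1.2167, E=3.4278
step 21 velocities: v0=(-0.4190, -0.6920) v1=(1.5678, 0.1966) v2=(-0.9681, -0.7290) v3=(0.6046, -0.4531)
step 21: KE=3.5253, PE=-0.0554, E=3.4699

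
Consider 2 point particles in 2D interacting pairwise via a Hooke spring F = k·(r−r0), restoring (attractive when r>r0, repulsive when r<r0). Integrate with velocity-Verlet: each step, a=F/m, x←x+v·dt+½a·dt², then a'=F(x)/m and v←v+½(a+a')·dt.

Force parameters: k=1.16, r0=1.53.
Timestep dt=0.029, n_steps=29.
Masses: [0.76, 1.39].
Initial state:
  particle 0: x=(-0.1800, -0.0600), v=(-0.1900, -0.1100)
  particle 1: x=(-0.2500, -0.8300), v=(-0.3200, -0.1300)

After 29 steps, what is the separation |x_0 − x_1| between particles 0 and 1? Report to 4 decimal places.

step 0: x0=(-0.1800, -0.0600) x1=(-0.2500, -0.8300)
step 1: x0=(-0.1855, -0.0627) x1=(-0.2593, -0.8340)
step 2: x0=(-0.1908, -0.0644) x1=(-0.2687, -0.8386)
step 3: x0=(-0.1961, -0.0652) x1=(-0.2781, -0.8437)
step 4: x0=(-0.2013, -0.0651) x1=(-0.2875, -0.8493)
step 5: x0=(-0.2064, -0.0639) x1=(-0.2970, -0.8554)
step 6: x0=(-0.2113, -0.0619) x1=(-0.3066, -0.8621)
step 7: x0=(-0.2162, -0.0589) x1=(-0.3163, -0.8692)
step 8: x0=(-0.2209, -0.0550) x1=(-0.3260, -0.8768)
step 9: x0=(-0.2256, -0.0502) x1=(-0.3357, -0.8850)
step 10: x0=(-0.2301, -0.0446) x1=(-0.3455, -0.8936)
step 11: x0=(-0.2345, -0.0381) x1=(-0.3554, -0.9026)
step 12: x0=(-0.2388, -0.0307) x1=(-0.3654, -0.9122)
step 13: x0=(-0.2429, -0.0226) x1=(-0.3754, -0.9221)
step 14: x0=(-0.2470, -0.0136) x1=(-0.3855, -0.9326)
step 15: x0=(-0.2509, -0.0039) x1=(-0.3956, -0.9434)
step 16: x0=(-0.2547, 0.0065) x1=(-0.4058, -0.9546)
step 17: x0=(-0.2584, 0.0177) x1=(-0.4161, -0.9662)
step 18: x0=(-0.2620, 0.0295) x1=(-0.4264, -0.9782)
step 19: x0=(-0.2655, 0.0420) x1=(-0.4368, -0.9905)
step 20: x0=(-0.2689, 0.0551) x1=(-0.4472, -1.0032)
step 21: x0=(-0.2722, 0.0687) x1=(-0.4577, -1.0162)
step 22: x0=(-0.2754, 0.0829) x1=(-0.4683, -1.0295)
step 23: x0=(-0.2785, 0.0976) x1=(-0.4789, -1.0430)
step 24: x0=(-0.2816, 0.1128) x1=(-0.4895, -1.0568)
step 25: x0=(-0.2845, 0.1284) x1=(-0.5002, -1.0709)
step 26: x0=(-0.2874, 0.1444) x1=(-0.5109, -1.0852)
step 27: x0=(-0.2902, 0.1608) x1=(-0.5216, -1.0996)
step 28: x0=(-0.2930, 0.1775) x1=(-0.5324, -1.1142)
step 29: x0=(-0.2957, 0.1944) x1=(-0.5432, -1.1290)

1.3464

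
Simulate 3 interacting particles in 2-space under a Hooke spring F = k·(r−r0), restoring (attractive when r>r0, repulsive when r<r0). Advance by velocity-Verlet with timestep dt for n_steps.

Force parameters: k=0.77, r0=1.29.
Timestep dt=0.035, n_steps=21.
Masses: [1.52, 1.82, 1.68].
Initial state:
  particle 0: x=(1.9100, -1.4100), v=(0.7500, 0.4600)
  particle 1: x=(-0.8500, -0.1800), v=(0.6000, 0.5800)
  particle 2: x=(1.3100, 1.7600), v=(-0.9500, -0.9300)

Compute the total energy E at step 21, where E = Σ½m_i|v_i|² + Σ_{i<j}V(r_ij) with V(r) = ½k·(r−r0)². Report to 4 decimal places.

6.3057

step 0: x0=(1.9100, -1.4100) x1=(-0.8500, -0.1800) x2=(1.3100, 1.7600)
step 1: x0=(1.9356, -1.3931) x1=(-0.8283, -0.1596) x2=(1.2765, 1.7266)
step 2: x0=(1.9601, -1.3746) x1=(-0.8051, -0.1390) x2=(1.2426, 1.6916)
step 3: x0=(1.9832, -1.3545) x1=(-0.7806, -0.1183) x2=(1.2083, 1.6550)
step 4: x0=(2.0051, -1.3329) x1=(-0.7547, -0.0975) x2=(1.1737, 1.6170)
step 5: x0=(2.0258, -1.3098) x1=(-0.7276, -0.0767) x2=(1.1389, 1.5775)
step 6: x0=(2.0451, -1.2853) x1=(-0.6991, -0.0557) x2=(1.1038, 1.5366)
step 7: x0=(2.0631, -1.2593) x1=(-0.6693, -0.0348) x2=(1.0685, 1.4944)
step 8: x0=(2.0799, -1.2319) x1=(-0.6384, -0.0138) x2=(1.0331, 1.4509)
step 9: x0=(2.0953, -1.2032) x1=(-0.6063, 0.0070) x2=(0.9977, 1.4063)
step 10: x0=(2.1093, -1.1732) x1=(-0.5731, 0.0279) x2=(0.9622, 1.3606)
step 11: x0=(2.1221, -1.1419) x1=(-0.5388, 0.0486) x2=(0.9267, 1.3138)
step 12: x0=(2.1336, -1.1094) x1=(-0.5035, 0.0692) x2=(0.8914, 1.2661)
step 13: x0=(2.1437, -1.0757) x1=(-0.4673, 0.0897) x2=(0.8562, 1.2175)
step 14: x0=(2.1526, -1.0409) x1=(-0.4301, 0.1099) x2=(0.8211, 1.1680)
step 15: x0=(2.1602, -1.0050) x1=(-0.3920, 0.1300) x2=(0.7863, 1.1179)
step 16: x0=(2.1665, -0.9681) x1=(-0.3531, 0.1498) x2=(0.7517, 1.0670)
step 17: x0=(2.1715, -0.9302) x1=(-0.3135, 0.1694) x2=(0.7175, 1.0155)
step 18: x0=(2.1753, -0.8914) x1=(-0.2732, 0.1887) x2=(0.6836, 0.9635)
step 19: x0=(2.1779, -0.8518) x1=(-0.2323, 0.2077) x2=(0.6501, 0.9111)
step 20: x0=(2.1793, -0.8113) x1=(-0.1907, 0.2263) x2=(0.6171, 0.8583)
step 21: x0=(2.1796, -0.7700) x1=(-0.1487, 0.2446) x2=(0.5846, 0.8051)
step 0 velocities: v0=(0.7500, 0.4600) v1=(0.6000, 0.5800) v2=(-0.9500, -0.9300)
step 0: KE=2.7067, PE=3.6000, E=6.3067
step 21 velocities: v0=(-0.0088, 1.1895) v1=(1.2072, 0.5173) v2=(-0.9213, -1.5220)
step 21: KE=5.3038, PE=1.0019, E=6.3057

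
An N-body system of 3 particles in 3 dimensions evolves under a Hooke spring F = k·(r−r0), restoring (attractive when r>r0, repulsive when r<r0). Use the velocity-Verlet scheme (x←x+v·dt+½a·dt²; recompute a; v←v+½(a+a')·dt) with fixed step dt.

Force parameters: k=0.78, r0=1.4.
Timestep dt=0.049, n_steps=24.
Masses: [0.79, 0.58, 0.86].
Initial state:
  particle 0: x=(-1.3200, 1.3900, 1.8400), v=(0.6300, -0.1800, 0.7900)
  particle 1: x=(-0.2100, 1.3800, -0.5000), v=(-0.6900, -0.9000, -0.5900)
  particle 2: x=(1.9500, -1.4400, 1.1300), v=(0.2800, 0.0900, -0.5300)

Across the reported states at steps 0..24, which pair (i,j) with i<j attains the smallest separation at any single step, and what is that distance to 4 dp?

pair (1,2), distance 1.1258

step 0: x0=(-1.3200, 1.3900, 1.8400) x1=(-0.2100, 1.3800, -0.5000) x2=(1.9500, -1.4400, 1.1300)
step 1: x0=(-1.2859, 1.3789, 1.8769) x1=(-0.2424, 1.3330, -0.5255) x2=(1.9598, -1.4315, 1.1034)
step 2: x0=(-1.2454, 1.3632, 1.9098) x1=(-0.2718, 1.2803, -0.5440) x2=(1.9617, -1.4150, 1.0757)
step 3: x0=(-1.1987, 1.3430, 1.9387) x1=(-0.2981, 1.2222, -0.5554) x2=(1.9558, -1.3907, 1.0470)
step 4: x0=(-1.1459, 1.3183, 1.9634) x1=(-0.3212, 1.1590, -0.5598) x2=(1.9422, -1.3588, 1.0173)
step 5: x0=(-1.0874, 1.2891, 1.9838) x1=(-0.3409, 1.0910, -0.5572) x2=(1.9210, -1.3196, 0.9869)
step 6: x0=(-1.0233, 1.2557, 1.9997) x1=(-0.3573, 1.0184, -0.5475) x2=(1.8925, -1.2734, 0.9559)
step 7: x0=(-0.9540, 1.2181, 2.0112) x1=(-0.3703, 0.9417, -0.5311) x2=(1.8568, -1.2206, 0.9243)
step 8: x0=(-0.8797, 1.1765, 2.0183) x1=(-0.3800, 0.8613, -0.5081) x2=(1.8144, -1.1616, 0.8924)
step 9: x0=(-0.8010, 1.1311, 2.0209) x1=(-0.3863, 0.7776, -0.4787) x2=(1.7656, -1.0969, 0.8603)
step 10: x0=(-0.7181, 1.0821, 2.0191) x1=(-0.3893, 0.6911, -0.4432) x2=(1.7108, -1.0269, 0.8281)
step 11: x0=(-0.6314, 1.0298, 2.0131) x1=(-0.3892, 0.6022, -0.4021) x2=(1.6503, -0.9523, 0.7959)
step 12: x0=(-0.5414, 0.9743, 2.0030) x1=(-0.3862, 0.5113, -0.3556) x2=(1.5849, -0.8735, 0.7640)
step 13: x0=(-0.4485, 0.9160, 1.9889) x1=(-0.3803, 0.4190, -0.3042) x2=(1.5148, -0.7910, 0.7323)
step 14: x0=(-0.3531, 0.8551, 1.9711) x1=(-0.3718, 0.3256, -0.2484) x2=(1.4408, -0.7055, 0.7011)
step 15: x0=(-0.2557, 0.7919, 1.9499) x1=(-0.3611, 0.2315, -0.1886) x2=(1.3633, -0.6175, 0.6704)
step 16: x0=(-0.1567, 0.7268, 1.9254) x1=(-0.3483, 0.1372, -0.1253) x2=(1.2831, -0.5276, 0.6404)
step 17: x0=(-0.0565, 0.6600, 1.8980) x1=(-0.3339, 0.0430, -0.0591) x2=(1.2006, -0.4361, 0.6109)
step 18: x0=(0.0445, 0.5919, 1.8682) x1=(-0.3183, -0.0509, 0.0096) x2=(1.1166, -0.3437, 0.5821)
step 19: x0=(0.1459, 0.5228, 1.8361) x1=(-0.3018, -0.1442, 0.0803) x2=(1.0316, -0.2506, 0.5539)
step 20: x0=(0.2474, 0.4528, 1.8024) x1=(-0.2848, -0.2370, 0.1525) x2=(0.9462, -0.1572, 0.5263)
step 21: x0=(0.3488, 0.3823, 1.7673) x1=(-0.2678, -0.3292, 0.2260) x2=(0.8608, -0.0637, 0.4990)
step 22: x0=(0.4498, 0.3113, 1.7313) x1=(-0.2509, -0.4211, 0.3005) x2=(0.7759, 0.0300, 0.4720)
step 23: x0=(0.5506, 0.2401, 1.6948) x1=(-0.2344, -0.5128, 0.3758) x2=(0.6915, 0.1239, 0.4448)
step 24: x0=(0.6509, 0.1685, 1.6581) x1=(-0.2181, -0.6046, 0.4517) x2=(0.6076, 0.2181, 0.4174)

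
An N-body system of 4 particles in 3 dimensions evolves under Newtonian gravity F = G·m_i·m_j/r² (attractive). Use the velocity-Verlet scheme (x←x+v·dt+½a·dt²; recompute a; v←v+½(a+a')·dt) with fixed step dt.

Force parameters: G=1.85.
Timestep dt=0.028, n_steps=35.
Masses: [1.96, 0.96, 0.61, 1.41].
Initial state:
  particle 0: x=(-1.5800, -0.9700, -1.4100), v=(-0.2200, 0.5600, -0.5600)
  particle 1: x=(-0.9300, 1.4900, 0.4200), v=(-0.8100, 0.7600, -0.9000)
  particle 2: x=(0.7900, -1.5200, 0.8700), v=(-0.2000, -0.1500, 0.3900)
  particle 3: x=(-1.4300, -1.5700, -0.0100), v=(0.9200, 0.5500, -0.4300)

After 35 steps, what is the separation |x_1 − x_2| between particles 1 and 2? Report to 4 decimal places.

step 0: x0=(-1.5800, -0.9700, -1.4100) x1=(-0.9300, 1.4900, 0.4200) x2=(0.7900, -1.5200, 0.8700) x3=(-1.4300, -1.5700, -0.0100)
step 1: x0=(-1.5861, -0.9544, -1.4252) x1=(-0.9527, 1.5110, 0.3947) x2=(0.7841, -1.5241, 0.8808) x3=(-1.4042, -1.5543, -0.0226)
step 2: x0=(-1.5920, -0.9391, -1.4395) x1=(-0.9755, 1.5316, 0.3692) x2=(0.7777, -1.5281, 0.8912) x3=(-1.3784, -1.5380, -0.0361)
step 3: x0=(-1.5976, -0.9240, -1.4529) x1=(-0.9983, 1.5516, 0.3436) x2=(0.7706, -1.5320, 0.9013) x3=(-1.3526, -1.5210, -0.0507)
step 4: x0=(-1.6031, -0.9092, -1.4653) x1=(-1.0211, 1.5712, 0.3177) x2=(0.7630, -1.5357, 0.9110) x3=(-1.3268, -1.5035, -0.0663)
step 5: x0=(-1.6083, -0.8946, -1.4768) x1=(-1.0440, 1.5902, 0.2917) x2=(0.7549, -1.5393, 0.9204) x3=(-1.3011, -1.4854, -0.0829)
step 6: x0=(-1.6133, -0.8802, -1.4875) x1=(-1.0670, 1.6087, 0.2655) x2=(0.7461, -1.5427, 0.9295) x3=(-1.2754, -1.4667, -0.1004)
step 7: x0=(-1.6181, -0.8660, -1.4972) x1=(-1.0900, 1.6268, 0.2391) x2=(0.7368, -1.5460, 0.9382) x3=(-1.2499, -1.4474, -0.1190)
step 8: x0=(-1.6225, -0.8520, -1.5060) x1=(-1.1130, 1.6443, 0.2125) x2=(0.7270, -1.5492, 0.9465) x3=(-1.2244, -1.4275, -0.1385)
step 9: x0=(-1.6266, -0.8383, -1.5139) x1=(-1.1360, 1.6613, 0.1857) x2=(0.7165, -1.5522, 0.9544) x3=(-1.1991, -1.4070, -0.1590)
step 10: x0=(-1.6305, -0.8248, -1.5209) x1=(-1.1591, 1.6778, 0.1588) x2=(0.7055, -1.5550, 0.9619) x3=(-1.1740, -1.3859, -0.1804)
step 11: x0=(-1.6339, -0.8115, -1.5270) x1=(-1.1821, 1.6938, 0.1317) x2=(0.6940, -1.5577, 0.9690) x3=(-1.1491, -1.3642, -0.2028)
step 12: x0=(-1.6371, -0.7984, -1.5322) x1=(-1.2052, 1.7093, 0.1044) x2=(0.6819, -1.5602, 0.9757) x3=(-1.1245, -1.3420, -0.2262)
step 13: x0=(-1.6398, -0.7856, -1.5365) x1=(-1.2283, 1.7242, 0.0769) x2=(0.6692, -1.5625, 0.9820) x3=(-1.1001, -1.3192, -0.2506)
step 14: x0=(-1.6422, -0.7729, -1.5398) x1=(-1.2514, 1.7387, 0.0492) x2=(0.6560, -1.5647, 0.9879) x3=(-1.0761, -1.2958, -0.2759)
step 15: x0=(-1.6441, -0.7605, -1.5422) x1=(-1.2745, 1.7526, 0.0214) x2=(0.6422, -1.5667, 0.9933) x3=(-1.0523, -1.2718, -0.3022)
step 16: x0=(-1.6456, -0.7483, -1.5437) x1=(-1.2976, 1.7659, -0.0066) x2=(0.6279, -1.5684, 0.9982) x3=(-1.0290, -1.2472, -0.3295)
step 17: x0=(-1.6466, -0.7363, -1.5442) x1=(-1.3207, 1.7787, -0.0348) x2=(0.6130, -1.5700, 1.0027) x3=(-1.0062, -1.2221, -0.3578)
step 18: x0=(-1.6471, -0.7245, -1.5437) x1=(-1.3438, 1.7910, -0.0632) x2=(0.5977, -1.5714, 1.0067) x3=(-0.9838, -1.1963, -0.3871)
step 19: x0=(-1.6470, -0.7129, -1.5423) x1=(-1.3669, 1.8027, -0.0917) x2=(0.5818, -1.5726, 1.0102) x3=(-0.9619, -1.1700, -0.4174)
step 20: x0=(-1.6464, -0.7016, -1.5399) x1=(-1.3899, 1.8139, -0.1204) x2=(0.5654, -1.5736, 1.0133) x3=(-0.9407, -1.1431, -0.4488)
step 21: x0=(-1.6452, -0.6905, -1.5365) x1=(-1.4129, 1.8245, -0.1493) x2=(0.5485, -1.5743, 1.0158) x3=(-0.9201, -1.1156, -0.4812)
step 22: x0=(-1.6433, -0.6796, -1.5321) x1=(-1.4359, 1.8346, -0.1784) x2=(0.5311, -1.5749, 1.0178) x3=(-0.9003, -1.0875, -0.5147)
step 23: x0=(-1.6406, -0.6689, -1.5267) x1=(-1.4588, 1.8440, -0.2076) x2=(0.5132, -1.5752, 1.0194) x3=(-0.8813, -1.0587, -0.5493)
step 24: x0=(-1.6372, -0.6585, -1.5202) x1=(-1.4817, 1.8529, -0.2370) x2=(0.4948, -1.5752, 1.0204) x3=(-0.8631, -1.0294, -0.5850)
step 25: x0=(-1.6330, -0.6483, -1.5127) x1=(-1.5045, 1.8612, -0.2666) x2=(0.4760, -1.5751, 1.0209) x3=(-0.8460, -0.9994, -0.6218)
step 26: x0=(-1.6279, -0.6384, -1.5040) x1=(-1.5273, 1.8690, -0.2964) x2=(0.4568, -1.5747, 1.0208) x3=(-0.8299, -0.9688, -0.6598)
step 27: x0=(-1.6218, -0.6287, -1.4943) x1=(-1.5500, 1.8761, -0.3263) x2=(0.4371, -1.5740, 1.0202) x3=(-0.8151, -0.9376, -0.6990)
step 28: x0=(-1.6146, -0.6192, -1.4834) x1=(-1.5727, 1.8826, -0.3564) x2=(0.4170, -1.5731, 1.0191) x3=(-0.8016, -0.9057, -0.7395)
step 29: x0=(-1.6063, -0.6100, -1.4713) x1=(-1.5952, 1.8885, -0.3867) x2=(0.3965, -1.5719, 1.0175) x3=(-0.7897, -0.8731, -0.7812)
step 30: x0=(-1.5966, -0.6010, -1.4581) x1=(-1.6177, 1.8938, -0.4171) x2=(0.3756, -1.5705, 1.0153) x3=(-0.7794, -0.8399, -0.8242)
step 31: x0=(-1.5855, -0.5923, -1.4436) x1=(-1.6400, 1.8984, -0.4477) x2=(0.3543, -1.5688, 1.0126) x3=(-0.7711, -0.8061, -0.8686)
step 32: x0=(-1.5728, -0.5839, -1.4279) x1=(-1.6623, 1.9024, -0.4785) x2=(0.3326, -1.5668, 1.0094) x3=(-0.7649, -0.7715, -0.9144)
step 33: x0=(-1.5583, -0.5757, -1.4109) x1=(-1.6844, 1.9058, -0.5094) x2=(0.3105, -1.5646, 1.0056) x3=(-0.7611, -0.7363, -0.9615)
step 34: x0=(-1.5417, -0.5677, -1.3926) x1=(-1.7065, 1.9085, -0.5405) x2=(0.2881, -1.5621, 1.0014) x3=(-0.7602, -0.7004, -1.0101)
step 35: x0=(-1.5227, -0.5600, -1.3731) x1=(-1.7283, 1.9105, -0.5718) x2=(0.2654, -1.5593, 0.9965) x3=(-0.7625, -0.6638, -1.0602)

4.2982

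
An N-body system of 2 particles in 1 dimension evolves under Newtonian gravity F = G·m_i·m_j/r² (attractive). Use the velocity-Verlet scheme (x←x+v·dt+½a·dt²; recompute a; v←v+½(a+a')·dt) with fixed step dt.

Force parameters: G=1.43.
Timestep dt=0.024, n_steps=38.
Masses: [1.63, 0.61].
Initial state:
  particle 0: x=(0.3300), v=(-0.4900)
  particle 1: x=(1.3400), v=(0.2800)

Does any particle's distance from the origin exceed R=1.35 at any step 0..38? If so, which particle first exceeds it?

yes, particle 1

step 0: x0=(0.3300) x1=(1.3400)
step 1: x0=(0.3185) x1=(1.3461)
step 2: x0=(0.3074) x1=(1.3509)
step 3: x0=(0.2969) x1=(1.3544)
step 4: x0=(0.2867) x1=(1.3568)
step 5: x0=(0.2771) x1=(1.3580)
step 6: x0=(0.2678) x1=(1.3580)
step 7: x0=(0.2590) x1=(1.3569)
step 8: x0=(0.2505) x1=(1.3547)
step 9: x0=(0.2425) x1=(1.3514)
step 10: x0=(0.2349) x1=(1.3470)
step 11: x0=(0.2277) x1=(1.3415)
step 12: x0=(0.2210) x1=(1.3349)
step 13: x0=(0.2146) x1=(1.3273)
step 14: x0=(0.2086) x1=(1.3185)
step 15: x0=(0.2030) x1=(1.3087)
step 16: x0=(0.1979) x1=(1.2978)
step 17: x0=(0.1931) x1=(1.2857)
step 18: x0=(0.1888) x1=(1.2726)
step 19: x0=(0.1849) x1=(1.2583)
step 20: x0=(0.1815) x1=(1.2428)
step 21: x0=(0.1785) x1=(1.2262)
step 22: x0=(0.1759) x1=(1.2083)
step 23: x0=(0.1738) x1=(1.1891)
step 24: x0=(0.1722) x1=(1.1687)
step 25: x0=(0.1711) x1=(1.1469)
step 26: x0=(0.1706) x1=(1.1237)
step 27: x0=(0.1706) x1=(1.0990)
step 28: x0=(0.1711) x1=(1.0728)
step 29: x0=(0.1723) x1=(1.0449)
step 30: x0=(0.1742) x1=(1.0152)
step 31: x0=(0.1768) x1=(0.9836)
step 32: x0=(0.1801) x1=(0.9500)
step 33: x0=(0.1843) x1=(0.9141)
step 34: x0=(0.1894) x1=(0.8757)
step 35: x0=(0.1956) x1=(0.8345)
step 36: x0=(0.2030) x1=(0.7899)
step 37: x0=(0.2119) x1=(0.7415)
step 38: x0=(0.2226) x1=(0.6883)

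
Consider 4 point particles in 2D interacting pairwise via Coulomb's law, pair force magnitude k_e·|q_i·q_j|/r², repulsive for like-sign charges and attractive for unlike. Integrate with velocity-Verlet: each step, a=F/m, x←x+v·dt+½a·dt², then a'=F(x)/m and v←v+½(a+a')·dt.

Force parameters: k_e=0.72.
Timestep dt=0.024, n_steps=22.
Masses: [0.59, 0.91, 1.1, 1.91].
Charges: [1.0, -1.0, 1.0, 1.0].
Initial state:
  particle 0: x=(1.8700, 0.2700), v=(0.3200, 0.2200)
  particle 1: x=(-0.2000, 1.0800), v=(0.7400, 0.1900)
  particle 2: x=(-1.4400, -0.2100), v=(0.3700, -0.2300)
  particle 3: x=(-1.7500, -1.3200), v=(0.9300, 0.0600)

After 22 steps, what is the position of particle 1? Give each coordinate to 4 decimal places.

step 0: x0=(1.8700, 0.2700) x1=(-0.2000, 1.0800) x2=(-1.4400, -0.2100) x3=(-1.7500, -1.3200)
step 1: x0=(1.8777, 0.2753) x1=(-0.1823, 1.0845) x2=(-1.4311, -0.2153) x3=(-1.7277, -1.3186)
step 2: x0=(1.8853, 0.2807) x1=(-0.1646, 1.0888) x2=(-1.4220, -0.2203) x3=(-1.7054, -1.3174)
step 3: x0=(1.8929, 0.2862) x1=(-0.1469, 1.0929) x2=(-1.4128, -0.2250) x3=(-1.6832, -1.3163)
step 4: x0=(1.9005, 0.2918) x1=(-0.1293, 1.0968) x2=(-1.4035, -0.2292) x3=(-1.6611, -1.3154)
step 5: x0=(1.9080, 0.2974) x1=(-0.1117, 1.1005) x2=(-1.3941, -0.2331) x3=(-1.6389, -1.3146)
step 6: x0=(1.9155, 0.3031) x1=(-0.0941, 1.1041) x2=(-1.3846, -0.2366) x3=(-1.6168, -1.3140)
step 7: x0=(1.9230, 0.3090) x1=(-0.0766, 1.1075) x2=(-1.3749, -0.2398) x3=(-1.5947, -1.3135)
step 8: x0=(1.9304, 0.3149) x1=(-0.0591, 1.1107) x2=(-1.3652, -0.2425) x3=(-1.5727, -1.3132)
step 9: x0=(1.9378, 0.3208) x1=(-0.0416, 1.1137) x2=(-1.3554, -0.2449) x3=(-1.5507, -1.3131)
step 10: x0=(1.9452, 0.3269) x1=(-0.0242, 1.1166) x2=(-1.3454, -0.2469) x3=(-1.5288, -1.3131)
step 11: x0=(1.9525, 0.3331) x1=(-0.0068, 1.1193) x2=(-1.3354, -0.2485) x3=(-1.5068, -1.3133)
step 12: x0=(1.9598, 0.3393) x1=(0.0106, 1.1218) x2=(-1.3253, -0.2497) x3=(-1.4849, -1.3137)
step 13: x0=(1.9670, 0.3457) x1=(0.0280, 1.1241) x2=(-1.3151, -0.2505) x3=(-1.4631, -1.3142)
step 14: x0=(1.9742, 0.3521) x1=(0.0454, 1.1263) x2=(-1.3048, -0.2510) x3=(-1.4412, -1.3149)
step 15: x0=(1.9813, 0.3587) x1=(0.0627, 1.1282) x2=(-1.2944, -0.2510) x3=(-1.4194, -1.3158)
step 16: x0=(1.9884, 0.3653) x1=(0.0800, 1.1301) x2=(-1.2840, -0.2507) x3=(-1.3976, -1.3168)
step 17: x0=(1.9955, 0.3720) x1=(0.0973, 1.1317) x2=(-1.2734, -0.2499) x3=(-1.3758, -1.3180)
step 18: x0=(2.0025, 0.3788) x1=(0.1146, 1.1331) x2=(-1.2629, -0.2488) x3=(-1.3540, -1.3194)
step 19: x0=(2.0095, 0.3857) x1=(0.1319, 1.1344) x2=(-1.2522, -0.2473) x3=(-1.3323, -1.3210)
step 20: x0=(2.0163, 0.3928) x1=(0.1492, 1.1355) x2=(-1.2415, -0.2454) x3=(-1.3105, -1.3227)
step 21: x0=(2.0232, 0.3999) x1=(0.1665, 1.1365) x2=(-1.2307, -0.2431) x3=(-1.2888, -1.3246)
step 22: x0=(2.0300, 0.4071) x1=(0.1838, 1.1373) x2=(-1.2199, -0.2404) x3=(-1.2671, -1.3267)

(0.1838, 1.1373)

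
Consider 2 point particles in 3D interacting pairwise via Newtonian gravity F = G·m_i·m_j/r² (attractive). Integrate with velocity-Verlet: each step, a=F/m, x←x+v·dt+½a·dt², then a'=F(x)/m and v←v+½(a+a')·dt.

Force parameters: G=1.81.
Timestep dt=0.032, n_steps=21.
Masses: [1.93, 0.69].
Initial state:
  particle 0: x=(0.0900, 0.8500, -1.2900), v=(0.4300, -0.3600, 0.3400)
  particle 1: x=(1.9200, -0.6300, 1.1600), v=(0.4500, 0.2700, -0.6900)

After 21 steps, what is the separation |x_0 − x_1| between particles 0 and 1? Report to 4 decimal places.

step 0: x0=(0.0900, 0.8500, -1.2900) x1=(1.9200, -0.6300, 1.1600)
step 1: x0=(0.1038, 0.8385, -1.2791) x1=(1.9343, -0.6213, 1.1378)
step 2: x0=(0.1176, 0.8269, -1.2681) x1=(1.9485, -0.6124, 1.1154)
step 3: x0=(0.1316, 0.8152, -1.2570) x1=(1.9624, -0.6035, 1.0927)
step 4: x0=(0.1455, 0.8035, -1.2458) x1=(1.9762, -0.5943, 1.0699)
step 5: x0=(0.1596, 0.7918, -1.2346) x1=(1.9898, -0.5851, 1.0467)
step 6: x0=(0.1737, 0.7800, -1.2232) x1=(2.0032, -0.5757, 1.0234)
step 7: x0=(0.1879, 0.7681, -1.2118) x1=(2.0164, -0.5661, 0.9998)
step 8: x0=(0.2021, 0.7562, -1.2003) x1=(2.0294, -0.5564, 0.9759)
step 9: x0=(0.2165, 0.7443, -1.1887) x1=(2.0422, -0.5465, 0.9518)
step 10: x0=(0.2309, 0.7323, -1.1770) x1=(2.0548, -0.5365, 0.9274)
step 11: x0=(0.2454, 0.7202, -1.1652) x1=(2.0671, -0.5263, 0.9028)
step 12: x0=(0.2600, 0.7081, -1.1533) x1=(2.0792, -0.5160, 0.8779)
step 13: x0=(0.2747, 0.6959, -1.1413) x1=(2.0911, -0.5055, 0.8527)
step 14: x0=(0.2894, 0.6836, -1.1292) x1=(2.1027, -0.4948, 0.8273)
step 15: x0=(0.3043, 0.6713, -1.1171) x1=(2.1140, -0.4840, 0.8015)
step 16: x0=(0.3192, 0.6590, -1.1048) x1=(2.1251, -0.4729, 0.7755)
step 17: x0=(0.3343, 0.6465, -1.0924) x1=(2.1359, -0.4617, 0.7492)
step 18: x0=(0.3494, 0.6340, -1.0799) x1=(2.1464, -0.4504, 0.7226)
step 19: x0=(0.3647, 0.6215, -1.0673) x1=(2.1566, -0.4388, 0.6957)
step 20: x0=(0.3801, 0.6088, -1.0545) x1=(2.1664, -0.4271, 0.6685)
step 21: x0=(0.3956, 0.5961, -1.0417) x1=(2.1760, -0.4151, 0.6409)

2.6503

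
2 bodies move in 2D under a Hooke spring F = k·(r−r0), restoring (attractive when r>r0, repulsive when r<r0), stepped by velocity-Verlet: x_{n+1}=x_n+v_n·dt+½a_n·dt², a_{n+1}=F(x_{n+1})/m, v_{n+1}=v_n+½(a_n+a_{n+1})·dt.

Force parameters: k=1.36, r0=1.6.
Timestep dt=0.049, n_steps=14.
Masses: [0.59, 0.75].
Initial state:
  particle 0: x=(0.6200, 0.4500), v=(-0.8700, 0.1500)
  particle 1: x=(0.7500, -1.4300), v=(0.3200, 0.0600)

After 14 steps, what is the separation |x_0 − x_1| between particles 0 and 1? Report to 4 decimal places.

step 0: x0=(0.6200, 0.4500) x1=(0.7500, -1.4300)
step 1: x0=(0.5774, 0.4566) x1=(0.7656, -1.4264)
step 2: x0=(0.5350, 0.4615) x1=(0.7811, -1.4216)
step 3: x0=(0.4928, 0.4648) x1=(0.7965, -1.4155)
step 4: x0=(0.4509, 0.4665) x1=(0.8116, -1.4081)
step 5: x0=(0.4093, 0.4664) x1=(0.8265, -1.3993)
step 6: x0=(0.3680, 0.4647) x1=(0.8411, -1.3893)
step 7: x0=(0.3272, 0.4613) x1=(0.8553, -1.3779)
step 8: x0=(0.2869, 0.4563) x1=(0.8692, -1.3652)
step 9: x0=(0.2471, 0.4496) x1=(0.8826, -1.3512)
step 10: x0=(0.2079, 0.4412) x1=(0.8956, -1.3359)
step 11: x0=(0.1693, 0.4313) x1=(0.9082, -1.3194)
step 12: x0=(0.1313, 0.4199) x1=(0.9202, -1.3017)
step 13: x0=(0.0940, 0.4070) x1=(0.9317, -1.2828)
step 14: x0=(0.0574, 0.3927) x1=(0.9426, -1.2628)

1.8772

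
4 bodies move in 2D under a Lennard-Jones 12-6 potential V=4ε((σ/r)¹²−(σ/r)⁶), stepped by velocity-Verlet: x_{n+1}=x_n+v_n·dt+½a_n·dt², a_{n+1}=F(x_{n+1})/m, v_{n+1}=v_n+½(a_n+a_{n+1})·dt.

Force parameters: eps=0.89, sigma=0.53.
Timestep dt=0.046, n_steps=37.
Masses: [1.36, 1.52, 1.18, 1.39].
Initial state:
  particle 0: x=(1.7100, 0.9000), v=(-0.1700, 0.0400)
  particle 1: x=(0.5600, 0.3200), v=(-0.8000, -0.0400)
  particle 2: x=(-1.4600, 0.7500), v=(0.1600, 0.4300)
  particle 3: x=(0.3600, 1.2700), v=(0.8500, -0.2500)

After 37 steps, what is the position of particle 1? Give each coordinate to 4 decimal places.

(-0.5945, 0.7236)

step 0: x0=(1.7100, 0.9000) x1=(0.5600, 0.3200) x2=(-1.4600, 0.7500) x3=(0.3600, 1.2700)
step 1: x0=(1.7021, 0.9018) x1=(0.5232, 0.3186) x2=(-1.4526, 0.7698) x3=(0.3992, 1.2581)
step 2: x0=(1.6940, 0.9036) x1=(0.4863, 0.3181) x2=(-1.4453, 0.7896) x3=(0.4386, 1.2452)
step 3: x0=(1.6857, 0.9054) x1=(0.4494, 0.3186) x2=(-1.4379, 0.8093) x3=(0.4782, 1.2311)
step 4: x0=(1.6772, 0.9072) x1=(0.4127, 0.3204) x2=(-1.4304, 0.8291) x3=(0.5179, 1.2157)
step 5: x0=(1.6684, 0.9090) x1=(0.3761, 0.3234) x2=(-1.4230, 0.8489) x3=(0.5576, 1.1989)
step 6: x0=(1.6593, 0.9109) x1=(0.3399, 0.3277) x2=(-1.4156, 0.8687) x3=(0.5973, 1.1806)
step 7: x0=(1.6498, 0.9128) x1=(0.3041, 0.3334) x2=(-1.4081, 0.8885) x3=(0.6369, 1.1609)
step 8: x0=(1.6398, 0.9148) x1=(0.2688, 0.3403) x2=(-1.4006, 0.9082) x3=(0.6764, 1.1396)
step 9: x0=(1.6289, 0.9170) x1=(0.2341, 0.3484) x2=(-1.3931, 0.9280) x3=(0.7160, 1.1169)
step 10: x0=(1.6169, 0.9194) x1=(0.2001, 0.3575) x2=(-1.3856, 0.9478) x3=(0.7560, 1.0929)
step 11: x0=(1.6033, 0.9221) x1=(0.1667, 0.3675) x2=(-1.3780, 0.9675) x3=(0.7969, 1.0676)
step 12: x0=(1.5872, 0.9253) x1=(0.1340, 0.3782) x2=(-1.3705, 0.9873) x3=(0.8395, 1.0411)
step 13: x0=(1.5671, 0.9291) x1=(0.1019, 0.3895) x2=(-1.3629, 1.0070) x3=(0.8853, 1.0135)
step 14: x0=(1.5411, 0.9335) x1=(0.0702, 0.4012) x2=(-1.3552, 1.0267) x3=(0.9363, 0.9847)
step 15: x0=(1.5123, 0.9382) x1=(0.0390, 0.4131) x2=(-1.3476, 1.0464) x3=(0.9895, 0.9553)
step 16: x0=(1.5636, 0.9403) x1=(0.0080, 0.4253) x2=(-1.3398, 1.0661) x3=(0.9641, 0.9284)
step 17: x0=(1.6136, 0.9423) x1=(-0.0226, 0.4376) x2=(-1.3321, 1.0858) x3=(0.9396, 0.9013)
step 18: x0=(1.6575, 0.9439) x1=(-0.0529, 0.4502) x2=(-1.3242, 1.1054) x3=(0.9206, 0.8744)
step 19: x0=(1.6970, 0.9452) x1=(-0.0829, 0.4629) x2=(-1.3163, 1.1250) x3=(0.9055, 0.8477)
step 20: x0=(1.7335, 0.9460) x1=(-0.1125, 0.4759) x2=(-1.3084, 1.1446) x3=(0.8928, 0.8212)
step 21: x0=(1.7680, 0.9466) x1=(-0.1418, 0.4890) x2=(-1.3003, 1.1641) x3=(0.8817, 0.7948)
step 22: x0=(1.8011, 0.9469) x1=(-0.1707, 0.5022) x2=(-1.2922, 1.1836) x3=(0.8715, 0.7685)
step 23: x0=(1.8332, 0.9470) x1=(-0.1994, 0.5156) x2=(-1.2839, 1.2030) x3=(0.8619, 0.7423)
step 24: x0=(1.8645, 0.9470) x1=(-0.2278, 0.5292) x2=(-1.2755, 1.2223) x3=(0.8526, 0.7162)
step 25: x0=(1.8954, 0.9468) x1=(-0.2560, 0.5429) x2=(-1.2670, 1.2416) x3=(0.8435, 0.6902)
step 26: x0=(1.9258, 0.9466) x1=(-0.2840, 0.5567) x2=(-1.2583, 1.2607) x3=(0.8344, 0.6642)
step 27: x0=(1.9559, 0.9463) x1=(-0.3118, 0.5706) x2=(-1.2494, 1.2797) x3=(0.8253, 0.6382)
step 28: x0=(1.9858, 0.9459) x1=(-0.3396, 0.5847) x2=(-1.2403, 1.2985) x3=(0.8161, 0.6123)
step 29: x0=(2.0155, 0.9454) x1=(-0.3673, 0.5989) x2=(-1.2310, 1.3171) x3=(0.8068, 0.5864)
step 30: x0=(2.0451, 0.9450) x1=(-0.3950, 0.6133) x2=(-1.2213, 1.3355) x3=(0.7975, 0.5606)
step 31: x0=(2.0746, 0.9444) x1=(-0.4228, 0.6280) x2=(-1.2114, 1.3536) x3=(0.7880, 0.5348)
step 32: x0=(2.1039, 0.9439) x1=(-0.4507, 0.6429) x2=(-1.2010, 1.3713) x3=(0.7785, 0.5091)
step 33: x0=(2.1333, 0.9433) x1=(-0.4788, 0.6581) x2=(-1.1902, 1.3887) x3=(0.7688, 0.4834)
step 34: x0=(2.1625, 0.9428) x1=(-0.5071, 0.6736) x2=(-1.1789, 1.4055) x3=(0.7591, 0.4577)
step 35: x0=(2.1917, 0.9422) x1=(-0.5358, 0.6897) x2=(-1.1671, 1.4217) x3=(0.7492, 0.4321)
step 36: x0=(2.2209, 0.9415) x1=(-0.5649, 0.7063) x2=(-1.1546, 1.4371) x3=(0.7393, 0.4065)
step 37: x0=(2.2500, 0.9409) x1=(-0.5945, 0.7236) x2=(-1.1412, 1.4516) x3=(0.7294, 0.3810)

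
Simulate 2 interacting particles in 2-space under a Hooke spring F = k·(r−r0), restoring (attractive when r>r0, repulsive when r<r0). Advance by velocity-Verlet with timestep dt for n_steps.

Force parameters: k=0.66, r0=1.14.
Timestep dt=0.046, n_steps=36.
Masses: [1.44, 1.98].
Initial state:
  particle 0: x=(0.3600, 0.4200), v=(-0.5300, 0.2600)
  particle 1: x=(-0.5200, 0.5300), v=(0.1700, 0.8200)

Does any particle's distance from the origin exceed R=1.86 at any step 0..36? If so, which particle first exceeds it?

yes, particle 1

step 0: x0=(0.3600, 0.4200) x1=(-0.5200, 0.5300)
step 1: x0=(0.3357, 0.4319) x1=(-0.5123, 0.5677)
step 2: x0=(0.3118, 0.4438) x1=(-0.5047, 0.6055)
step 3: x0=(0.2881, 0.4557) x1=(-0.4974, 0.6433)
step 4: x0=(0.2647, 0.4675) x1=(-0.4903, 0.6812)
step 5: x0=(0.2416, 0.4791) x1=(-0.4835, 0.7191)
step 6: x0=(0.2189, 0.4907) x1=(-0.4769, 0.7571)
step 7: x0=(0.1966, 0.5021) x1=(-0.4705, 0.7952)
step 8: x0=(0.1746, 0.5134) x1=(-0.4644, 0.8334)
step 9: x0=(0.1530, 0.5245) x1=(-0.4586, 0.8718)
step 10: x0=(0.1317, 0.5353) x1=(-0.4531, 0.9103)
step 11: x0=(0.1109, 0.5460) x1=(-0.4478, 0.9490)
step 12: x0=(0.0903, 0.5563) x1=(-0.4428, 0.9879)
step 13: x0=(0.0701, 0.5664) x1=(-0.4380, 1.0269)
step 14: x0=(0.0503, 0.5763) x1=(-0.4335, 1.0662)
step 15: x0=(0.0307, 0.5857) x1=(-0.4292, 1.1057)
step 16: x0=(0.0115, 0.5949) x1=(-0.4251, 1.1455)
step 17: x0=(-0.0075, 0.6038) x1=(-0.4212, 1.1855)
step 18: x0=(-0.0263, 0.6123) x1=(-0.4175, 1.2257)
step 19: x0=(-0.0448, 0.6204) x1=(-0.4139, 1.2662)
step 20: x0=(-0.0632, 0.6283) x1=(-0.4104, 1.3069)
step 21: x0=(-0.0814, 0.6358) x1=(-0.4071, 1.3479)
step 22: x0=(-0.0994, 0.6430) x1=(-0.4039, 1.3891)
step 23: x0=(-0.1173, 0.6498) x1=(-0.4008, 1.4305)
step 24: x0=(-0.1352, 0.6565) x1=(-0.3977, 1.4721)
step 25: x0=(-0.1529, 0.6628) x1=(-0.3948, 1.5139)
step 26: x0=(-0.1706, 0.6689) x1=(-0.3918, 1.5558)
step 27: x0=(-0.1882, 0.6748) x1=(-0.3889, 1.5980)
step 28: x0=(-0.2057, 0.6805) x1=(-0.3861, 1.6402)
step 29: x0=(-0.2233, 0.6861) x1=(-0.3832, 1.6826)
step 30: x0=(-0.2408, 0.6915) x1=(-0.3804, 1.7251)
step 31: x0=(-0.2583, 0.6968) x1=(-0.3775, 1.7676)
step 32: x0=(-0.2758, 0.7021) x1=(-0.3747, 1.8102)
step 33: x0=(-0.2933, 0.7074) x1=(-0.3719, 1.8528)
step 34: x0=(-0.3108, 0.7126) x1=(-0.3691, 1.8954)
step 35: x0=(-0.3283, 0.7179) x1=(-0.3663, 1.9380)
step 36: x0=(-0.3459, 0.7233) x1=(-0.3634, 1.9805)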